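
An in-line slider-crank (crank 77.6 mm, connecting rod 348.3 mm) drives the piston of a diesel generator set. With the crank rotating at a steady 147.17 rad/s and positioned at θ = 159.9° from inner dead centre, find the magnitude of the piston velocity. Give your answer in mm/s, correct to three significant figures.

3100

ω = 147.2 rad/s
For an in-line slider-crank, x = r cosθ + √(L² − r² sin²θ), so v = −rω sinθ·[1 + r cosθ/√(L² − r² sin²θ)].
With r = 0.0776 m, L = 0.3483 m, θ = 159.9°: √(L² − r² sin²θ) = 0.34728 m.
v = −0.0776·147.2·0.34366·[1 + 0.0776·-0.93909/0.34728] = -3.1012 m/s.
|v| = 3.1012 m/s = 3101.2 mm/s.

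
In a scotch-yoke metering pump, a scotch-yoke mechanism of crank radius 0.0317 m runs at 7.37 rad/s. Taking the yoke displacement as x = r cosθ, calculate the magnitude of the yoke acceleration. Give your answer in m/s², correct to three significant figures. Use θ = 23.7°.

ω = 7.37 rad/s
x = r cosθ ⇒ ẍ = −rω² cosθ (ω constant).
|a| = rω²|cosθ| = 0.0317·(7.37)²·|cos 23.7°| = 1.5766 m/s².

1.58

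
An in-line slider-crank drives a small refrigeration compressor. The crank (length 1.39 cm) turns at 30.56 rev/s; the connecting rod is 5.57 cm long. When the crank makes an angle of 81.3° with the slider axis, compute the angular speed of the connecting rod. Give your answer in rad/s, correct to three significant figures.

ω = 192 rad/s (converted from 30.56 rev/s).
The rod makes angle φ with the slider axis where L sinφ = r sinθ; differentiating, L cosφ·φ̇ = r ω cosθ.
L cosφ = √(L² − r² sin²θ) = 0.053979 m.
|ω_rod| = r ω |cosθ| / √(L² − r² sin²θ) = 0.0139·192·0.15126/0.053979 = 7.4791 rad/s.

7.48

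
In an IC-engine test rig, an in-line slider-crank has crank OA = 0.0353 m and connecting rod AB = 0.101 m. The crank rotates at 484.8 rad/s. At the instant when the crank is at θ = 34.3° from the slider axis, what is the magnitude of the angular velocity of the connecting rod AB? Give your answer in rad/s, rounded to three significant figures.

ω = 484.8 rad/s
The rod makes angle φ with the slider axis where L sinφ = r sinθ; differentiating, L cosφ·φ̇ = r ω cosθ.
L cosφ = √(L² − r² sin²θ) = 0.099022 m.
|ω_rod| = r ω |cosθ| / √(L² − r² sin²θ) = 0.0353·484.8·0.82610/0.099022 = 142.77 rad/s.

143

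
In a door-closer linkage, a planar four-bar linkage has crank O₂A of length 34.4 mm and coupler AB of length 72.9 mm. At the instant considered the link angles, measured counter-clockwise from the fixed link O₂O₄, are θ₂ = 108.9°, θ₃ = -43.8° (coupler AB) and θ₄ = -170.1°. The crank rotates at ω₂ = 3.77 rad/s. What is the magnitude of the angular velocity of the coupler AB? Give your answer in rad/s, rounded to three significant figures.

2.18

ω₂ = 3.77 rad/s
Differentiating the loop-closure r₂e^{iθ₂}+r₃e^{iθ₃}=r₁+r₄e^{iθ₄} gives r₂ω₂e^{iθ₂}+r₃ω₃e^{iθ₃}=r₄ω₄e^{iθ₄}.
Eliminating the other unknown: ω₃ = r₂ω₂ sin(θ₄−θ₂) / [r₃ sin(θ₃−θ₄)].
Numerator sine = +0.98769; denominator sine = +0.80593.
Result = 0.0344·3.77·(+0.98769) / (0.0729·(+0.80593)) = +2.1802 rad/s; magnitude 2.1802 rad/s.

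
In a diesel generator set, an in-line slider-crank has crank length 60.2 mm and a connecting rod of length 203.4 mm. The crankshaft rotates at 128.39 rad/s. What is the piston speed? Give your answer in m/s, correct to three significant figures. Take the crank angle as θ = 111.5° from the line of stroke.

ω = 128.4 rad/s
For an in-line slider-crank, x = r cosθ + √(L² − r² sin²θ), so v = −rω sinθ·[1 + r cosθ/√(L² − r² sin²θ)].
With r = 0.0602 m, L = 0.2034 m, θ = 111.5°: √(L² − r² sin²θ) = 0.19554 m.
v = −0.0602·128.4·0.93042·[1 + 0.0602·-0.36650/0.19554] = -6.3798 m/s.
|v| = 6.3798 m/s.

6.38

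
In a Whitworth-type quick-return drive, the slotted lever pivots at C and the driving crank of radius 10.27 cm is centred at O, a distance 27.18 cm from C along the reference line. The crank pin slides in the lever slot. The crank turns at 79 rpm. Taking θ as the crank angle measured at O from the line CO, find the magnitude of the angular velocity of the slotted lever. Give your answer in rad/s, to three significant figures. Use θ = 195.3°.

4.43

ω = 8.273 rad/s (from 79 rpm).
Crank pin A relative to C: A = (d + r cosθ, r sinθ); lever angle φ = atan2(r sinθ, d + r cosθ).
Differentiating tanφ: φ̇ = rω(d cosθ + r)/(d² + r² + 2dr cosθ).
d² + r² + 2dr cosθ = |CA|² = 0.0305735 m²;  d cosθ + r = -0.15947 m.
|ω_lever| = |0.1027·8.273·-0.15947| / 0.0305735 = 4.4315 rad/s.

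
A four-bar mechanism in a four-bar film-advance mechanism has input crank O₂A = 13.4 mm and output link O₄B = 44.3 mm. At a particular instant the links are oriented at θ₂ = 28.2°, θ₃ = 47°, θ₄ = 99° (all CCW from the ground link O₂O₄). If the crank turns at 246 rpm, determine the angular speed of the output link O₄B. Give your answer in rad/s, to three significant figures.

3.19

ω₂ = 25.76 rad/s (from 246 rpm).
Differentiating the loop-closure r₂e^{iθ₂}+r₃e^{iθ₃}=r₁+r₄e^{iθ₄} gives r₂ω₂e^{iθ₂}+r₃ω₃e^{iθ₃}=r₄ω₄e^{iθ₄}.
Eliminating the other unknown: ω₄ = r₂ω₂ sin(θ₂−θ₃) / [r₄ sin(θ₄−θ₃)].
Numerator sine = -0.32227; denominator sine = +0.78801.
Result = 0.0134·25.76·(-0.32227) / (0.0443·(+0.78801)) = -3.1867 rad/s; magnitude 3.1867 rad/s.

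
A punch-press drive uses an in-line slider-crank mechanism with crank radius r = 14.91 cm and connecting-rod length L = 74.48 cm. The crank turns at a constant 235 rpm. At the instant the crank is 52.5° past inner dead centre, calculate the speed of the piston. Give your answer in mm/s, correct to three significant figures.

ω = 2π·235/60 = 24.61 rad/s
For an in-line slider-crank, x = r cosθ + √(L² − r² sin²θ), so v = −rω sinθ·[1 + r cosθ/√(L² − r² sin²θ)].
With r = 0.1491 m, L = 0.7448 m, θ = 52.5°: √(L² − r² sin²θ) = 0.73535 m.
v = −0.1491·24.61·0.79335·[1 + 0.1491·0.60876/0.73535] = -3.2703 m/s.
|v| = 3.2703 m/s = 3270.3 mm/s.

3270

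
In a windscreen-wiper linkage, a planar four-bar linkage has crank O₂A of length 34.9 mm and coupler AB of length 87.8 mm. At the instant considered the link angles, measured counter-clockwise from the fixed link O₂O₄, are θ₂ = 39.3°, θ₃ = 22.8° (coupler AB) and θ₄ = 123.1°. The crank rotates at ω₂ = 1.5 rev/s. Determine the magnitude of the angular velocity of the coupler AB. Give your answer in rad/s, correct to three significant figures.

ω₂ = 9.425 rad/s (from 1.5 rev/s).
Differentiating the loop-closure r₂e^{iθ₂}+r₃e^{iθ₃}=r₁+r₄e^{iθ₄} gives r₂ω₂e^{iθ₂}+r₃ω₃e^{iθ₃}=r₄ω₄e^{iθ₄}.
Eliminating the other unknown: ω₃ = r₂ω₂ sin(θ₄−θ₂) / [r₃ sin(θ₃−θ₄)].
Numerator sine = +0.99415; denominator sine = -0.98389.
Result = 0.0349·9.425·(+0.99415) / (0.0878·(-0.98389)) = -3.7854 rad/s; magnitude 3.7854 rad/s.

3.79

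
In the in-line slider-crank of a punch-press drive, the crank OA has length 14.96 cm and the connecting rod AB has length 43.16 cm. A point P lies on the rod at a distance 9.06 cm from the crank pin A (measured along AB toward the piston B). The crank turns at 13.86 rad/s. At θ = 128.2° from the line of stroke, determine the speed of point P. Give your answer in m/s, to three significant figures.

ω = 13.86 rad/s.  Crank-pin speed |V_A| = rω = 2.0735 m/s, perpendicular to OA.
Rod angle: sinφ = −(r/L) sinθ ⇒ φ = -15.807°; ω_rod = −rω cosθ/√(L²−r²sin²θ) = +3.0877 rad/s.
V_P = V_A + ω_rod × AP, with AP = 0.0906 m along the rod.
Components: V_Px = −rω sinθ − a·ω_rod·sinφ = -1.5532 m/s;  V_Py = rω cosθ + a·ω_rod·cosφ = -1.0131 m/s.
|V_P| = √(V_Px² + V_Py²) = 1.8544 m/s.

1.85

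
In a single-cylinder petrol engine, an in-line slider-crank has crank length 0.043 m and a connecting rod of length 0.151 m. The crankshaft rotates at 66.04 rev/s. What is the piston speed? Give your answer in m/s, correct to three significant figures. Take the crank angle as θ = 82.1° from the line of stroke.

ω = 2π·66 = 414.9 rad/s
For an in-line slider-crank, x = r cosθ + √(L² − r² sin²θ), so v = −rω sinθ·[1 + r cosθ/√(L² − r² sin²θ)].
With r = 0.043 m, L = 0.151 m, θ = 82.1°: √(L² − r² sin²θ) = 0.14487 m.
v = −0.043·414.9·0.99051·[1 + 0.043·0.13744/0.14487] = -18.394 m/s.
|v| = 18.394 m/s.

18.4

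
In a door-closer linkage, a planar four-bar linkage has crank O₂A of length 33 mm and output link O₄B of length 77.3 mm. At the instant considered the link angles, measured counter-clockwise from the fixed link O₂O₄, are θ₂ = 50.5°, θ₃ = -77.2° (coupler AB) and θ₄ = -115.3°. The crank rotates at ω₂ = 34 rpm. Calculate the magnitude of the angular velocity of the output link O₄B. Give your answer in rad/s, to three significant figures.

1.95

ω₂ = 3.56 rad/s (from 34 rpm).
Differentiating the loop-closure r₂e^{iθ₂}+r₃e^{iθ₃}=r₁+r₄e^{iθ₄} gives r₂ω₂e^{iθ₂}+r₃ω₃e^{iθ₃}=r₄ω₄e^{iθ₄}.
Eliminating the other unknown: ω₄ = r₂ω₂ sin(θ₂−θ₃) / [r₄ sin(θ₄−θ₃)].
Numerator sine = +0.79122; denominator sine = -0.61704.
Result = 0.033·3.56·(+0.79122) / (0.0773·(-0.61704)) = -1.9491 rad/s; magnitude 1.9491 rad/s.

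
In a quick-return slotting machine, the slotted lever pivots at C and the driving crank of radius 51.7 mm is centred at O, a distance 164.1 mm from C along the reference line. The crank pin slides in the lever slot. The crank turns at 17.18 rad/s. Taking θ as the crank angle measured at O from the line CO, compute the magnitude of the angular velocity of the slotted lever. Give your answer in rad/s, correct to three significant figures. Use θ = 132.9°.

2.95

ω = 17.18 rad/s
Crank pin A relative to C: A = (d + r cosθ, r sinθ); lever angle φ = atan2(r sinθ, d + r cosθ).
Differentiating tanφ: φ̇ = rω(d cosθ + r)/(d² + r² + 2dr cosθ).
d² + r² + 2dr cosθ = |CA|² = 0.0180513 m²;  d cosθ + r = -0.060006 m.
|ω_lever| = |0.0517·17.18·-0.060006| / 0.0180513 = 2.9526 rad/s.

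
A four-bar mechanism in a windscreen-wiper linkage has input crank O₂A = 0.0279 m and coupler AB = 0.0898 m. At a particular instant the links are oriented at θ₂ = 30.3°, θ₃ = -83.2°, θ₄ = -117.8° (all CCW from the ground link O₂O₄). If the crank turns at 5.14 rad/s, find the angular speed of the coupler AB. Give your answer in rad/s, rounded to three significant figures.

1.49

ω₂ = 5.14 rad/s
Differentiating the loop-closure r₂e^{iθ₂}+r₃e^{iθ₃}=r₁+r₄e^{iθ₄} gives r₂ω₂e^{iθ₂}+r₃ω₃e^{iθ₃}=r₄ω₄e^{iθ₄}.
Eliminating the other unknown: ω₃ = r₂ω₂ sin(θ₄−θ₂) / [r₃ sin(θ₃−θ₄)].
Numerator sine = -0.52844; denominator sine = +0.56784.
Result = 0.0279·5.14·(-0.52844) / (0.0898·(+0.56784)) = -1.4861 rad/s; magnitude 1.4861 rad/s.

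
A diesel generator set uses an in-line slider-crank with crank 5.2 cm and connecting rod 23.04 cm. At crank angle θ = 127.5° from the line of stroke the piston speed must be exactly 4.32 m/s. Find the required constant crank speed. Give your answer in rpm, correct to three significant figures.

For an in-line slider-crank, |v_piston| = rω|sinθ|·[1 + r cosθ/√(L² − r² sin²θ)].
With r = 0.052 m, L = 0.2304 m, θ = 127.5°: the bracketed kinematic factor |dx/dθ| = 0.035493 m.
ω = v/|dx/dθ| = 4.32/0.035493 = 121.71 rad/s.
N = 60ω/(2π) = 1162.3 rpm.

1160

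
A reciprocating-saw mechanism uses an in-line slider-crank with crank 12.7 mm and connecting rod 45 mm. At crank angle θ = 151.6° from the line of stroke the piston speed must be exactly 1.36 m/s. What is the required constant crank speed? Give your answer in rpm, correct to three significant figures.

2870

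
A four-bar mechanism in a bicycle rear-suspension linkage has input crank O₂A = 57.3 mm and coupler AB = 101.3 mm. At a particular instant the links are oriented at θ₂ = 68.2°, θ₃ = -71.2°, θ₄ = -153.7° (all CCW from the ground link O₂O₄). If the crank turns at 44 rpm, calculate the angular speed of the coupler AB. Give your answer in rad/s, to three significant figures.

1.76

ω₂ = 4.608 rad/s (from 44 rpm).
Differentiating the loop-closure r₂e^{iθ₂}+r₃e^{iθ₃}=r₁+r₄e^{iθ₄} gives r₂ω₂e^{iθ₂}+r₃ω₃e^{iθ₃}=r₄ω₄e^{iθ₄}.
Eliminating the other unknown: ω₃ = r₂ω₂ sin(θ₄−θ₂) / [r₃ sin(θ₃−θ₄)].
Numerator sine = +0.66783; denominator sine = +0.99144.
Result = 0.0573·4.608·(+0.66783) / (0.1013·(+0.99144)) = +1.7556 rad/s; magnitude 1.7556 rad/s.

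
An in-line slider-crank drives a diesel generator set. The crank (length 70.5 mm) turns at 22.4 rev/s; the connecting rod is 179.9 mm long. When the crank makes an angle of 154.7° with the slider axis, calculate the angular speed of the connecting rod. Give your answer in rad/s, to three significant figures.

ω = 140.7 rad/s (converted from 22.4 rev/s).
The rod makes angle φ with the slider axis where L sinφ = r sinθ; differentiating, L cosφ·φ̇ = r ω cosθ.
L cosφ = √(L² − r² sin²θ) = 0.17736 m.
|ω_rod| = r ω |cosθ| / √(L² − r² sin²θ) = 0.0705·140.7·0.90408/0.17736 = 50.579 rad/s.

50.6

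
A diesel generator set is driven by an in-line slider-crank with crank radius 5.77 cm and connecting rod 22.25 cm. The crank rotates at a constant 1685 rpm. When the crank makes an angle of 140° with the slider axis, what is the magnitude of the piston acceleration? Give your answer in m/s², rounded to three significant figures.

ω = 2π·1685/60 = 176.5 rad/s
x(θ) = r cosθ + √(L² − r² sin²θ); with ω constant, a = ω²·d²x/dθ².
d²x/dθ² = −r cosθ − r²(cos2θ)/√u − r⁴ sin²2θ/(4u^{3/2}),  u = L² − r² sin²θ = 0.0481307 m².
Substituting r = 0.0577 m, L = 0.2225 m, θ = 140°: d²x/dθ² = +0.041311 m.
a = ω²·d²x/dθ² = (176.5)²·(+0.041311) = +1286.2 m/s²;  |a| = 1286.2 m/s².

1290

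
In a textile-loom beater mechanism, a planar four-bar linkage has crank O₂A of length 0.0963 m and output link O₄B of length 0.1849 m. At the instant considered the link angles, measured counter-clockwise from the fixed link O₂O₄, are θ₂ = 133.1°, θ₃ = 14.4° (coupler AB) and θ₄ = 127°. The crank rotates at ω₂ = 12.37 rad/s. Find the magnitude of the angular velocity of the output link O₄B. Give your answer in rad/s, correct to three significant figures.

6.12

ω₂ = 12.37 rad/s
Differentiating the loop-closure r₂e^{iθ₂}+r₃e^{iθ₃}=r₁+r₄e^{iθ₄} gives r₂ω₂e^{iθ₂}+r₃ω₃e^{iθ₃}=r₄ω₄e^{iθ₄}.
Eliminating the other unknown: ω₄ = r₂ω₂ sin(θ₂−θ₃) / [r₄ sin(θ₄−θ₃)].
Numerator sine = +0.87715; denominator sine = +0.92321.
Result = 0.0963·12.37·(+0.87715) / (0.1849·(+0.92321)) = +6.1211 rad/s; magnitude 6.1211 rad/s.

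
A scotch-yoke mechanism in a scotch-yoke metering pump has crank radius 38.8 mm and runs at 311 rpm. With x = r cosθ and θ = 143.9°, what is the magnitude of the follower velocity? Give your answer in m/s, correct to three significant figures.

0.745

ω = 32.57 rad/s (from 311 rpm).
x = r cosθ ⇒ ẋ = −rω sinθ.
|v| = rω|sinθ| = 0.0388·32.57·|sin 143.9°| = 0.74453 m/s.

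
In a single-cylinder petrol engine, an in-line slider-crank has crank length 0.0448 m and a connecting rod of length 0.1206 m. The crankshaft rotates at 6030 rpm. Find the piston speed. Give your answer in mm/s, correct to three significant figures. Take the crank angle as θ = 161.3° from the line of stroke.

5860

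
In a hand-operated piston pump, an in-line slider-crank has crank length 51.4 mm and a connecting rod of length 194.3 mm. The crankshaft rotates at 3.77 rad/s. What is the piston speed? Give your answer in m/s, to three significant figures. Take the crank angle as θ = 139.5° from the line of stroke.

0.100

ω = 3.77 rad/s
For an in-line slider-crank, x = r cosθ + √(L² − r² sin²θ), so v = −rω sinθ·[1 + r cosθ/√(L² − r² sin²θ)].
With r = 0.0514 m, L = 0.1943 m, θ = 139.5°: √(L² − r² sin²θ) = 0.19141 m.
v = −0.0514·3.77·0.64945·[1 + 0.0514·-0.76041/0.19141] = -0.10015 m/s.
|v| = 0.10015 m/s.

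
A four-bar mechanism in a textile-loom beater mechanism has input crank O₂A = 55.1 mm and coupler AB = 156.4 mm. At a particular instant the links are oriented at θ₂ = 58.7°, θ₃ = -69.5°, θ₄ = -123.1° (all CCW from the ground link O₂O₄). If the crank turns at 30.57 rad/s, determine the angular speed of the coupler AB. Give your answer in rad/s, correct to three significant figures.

0.420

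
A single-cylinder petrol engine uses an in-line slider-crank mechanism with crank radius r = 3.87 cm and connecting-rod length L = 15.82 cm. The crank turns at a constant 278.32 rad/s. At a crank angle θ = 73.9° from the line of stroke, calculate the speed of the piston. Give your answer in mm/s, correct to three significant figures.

11100

ω = 278.3 rad/s
For an in-line slider-crank, x = r cosθ + √(L² − r² sin²θ), so v = −rω sinθ·[1 + r cosθ/√(L² − r² sin²θ)].
With r = 0.0387 m, L = 0.1582 m, θ = 73.9°: √(L² − r² sin²θ) = 0.15377 m.
v = −0.0387·278.3·0.96078·[1 + 0.0387·0.27731/0.15377] = -11.071 m/s.
|v| = 11.071 m/s = 11071 mm/s.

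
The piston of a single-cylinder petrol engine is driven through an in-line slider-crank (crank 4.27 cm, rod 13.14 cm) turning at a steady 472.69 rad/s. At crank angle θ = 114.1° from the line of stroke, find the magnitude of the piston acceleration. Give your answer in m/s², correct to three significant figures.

6010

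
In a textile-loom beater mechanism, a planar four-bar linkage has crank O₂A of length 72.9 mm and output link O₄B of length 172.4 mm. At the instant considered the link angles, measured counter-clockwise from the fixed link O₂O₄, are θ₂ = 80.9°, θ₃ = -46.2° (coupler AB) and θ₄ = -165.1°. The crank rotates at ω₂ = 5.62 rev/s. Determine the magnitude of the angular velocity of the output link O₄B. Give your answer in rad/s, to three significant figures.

13.6

ω₂ = 35.31 rad/s (from 5.62 rev/s).
Differentiating the loop-closure r₂e^{iθ₂}+r₃e^{iθ₃}=r₁+r₄e^{iθ₄} gives r₂ω₂e^{iθ₂}+r₃ω₃e^{iθ₃}=r₄ω₄e^{iθ₄}.
Eliminating the other unknown: ω₄ = r₂ω₂ sin(θ₂−θ₃) / [r₄ sin(θ₄−θ₃)].
Numerator sine = +0.79758; denominator sine = -0.87546.
Result = 0.0729·35.31·(+0.79758) / (0.1724·(-0.87546)) = -13.603 rad/s; magnitude 13.603 rad/s.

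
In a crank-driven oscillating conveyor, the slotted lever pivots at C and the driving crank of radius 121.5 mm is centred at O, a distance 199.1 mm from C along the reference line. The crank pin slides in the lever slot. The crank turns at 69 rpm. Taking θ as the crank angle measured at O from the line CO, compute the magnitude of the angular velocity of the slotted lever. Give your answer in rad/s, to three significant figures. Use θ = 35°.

2.66

ω = 7.226 rad/s (from 69 rpm).
Crank pin A relative to C: A = (d + r cosθ, r sinθ); lever angle φ = atan2(r sinθ, d + r cosθ).
Differentiating tanφ: φ̇ = rω(d cosθ + r)/(d² + r² + 2dr cosθ).
d² + r² + 2dr cosθ = |CA|² = 0.0940347 m²;  d cosθ + r = +0.28459 m.
|ω_lever| = |0.1215·7.226·+0.28459| / 0.0940347 = 2.657 rad/s.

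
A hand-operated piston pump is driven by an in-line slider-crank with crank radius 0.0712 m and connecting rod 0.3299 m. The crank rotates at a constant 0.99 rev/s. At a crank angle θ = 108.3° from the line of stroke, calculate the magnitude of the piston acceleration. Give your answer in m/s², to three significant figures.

1.35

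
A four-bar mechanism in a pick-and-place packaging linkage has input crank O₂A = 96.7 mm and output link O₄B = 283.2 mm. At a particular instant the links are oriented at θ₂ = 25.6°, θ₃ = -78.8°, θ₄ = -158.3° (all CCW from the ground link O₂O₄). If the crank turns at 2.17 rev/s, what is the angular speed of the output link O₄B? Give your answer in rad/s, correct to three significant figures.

4.59

ω₂ = 13.63 rad/s (from 2.17 rev/s).
Differentiating the loop-closure r₂e^{iθ₂}+r₃e^{iθ₃}=r₁+r₄e^{iθ₄} gives r₂ω₂e^{iθ₂}+r₃ω₃e^{iθ₃}=r₄ω₄e^{iθ₄}.
Eliminating the other unknown: ω₄ = r₂ω₂ sin(θ₂−θ₃) / [r₄ sin(θ₄−θ₃)].
Numerator sine = +0.96858; denominator sine = -0.98325.
Result = 0.0967·13.63·(+0.96858) / (0.2832·(-0.98325)) = -4.5861 rad/s; magnitude 4.5861 rad/s.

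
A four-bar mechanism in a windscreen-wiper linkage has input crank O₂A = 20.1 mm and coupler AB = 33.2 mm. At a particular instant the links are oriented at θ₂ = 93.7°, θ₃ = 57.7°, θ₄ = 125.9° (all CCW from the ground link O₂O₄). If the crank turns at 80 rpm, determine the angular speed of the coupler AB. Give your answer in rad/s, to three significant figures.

ω₂ = 8.378 rad/s (from 80 rpm).
Differentiating the loop-closure r₂e^{iθ₂}+r₃e^{iθ₃}=r₁+r₄e^{iθ₄} gives r₂ω₂e^{iθ₂}+r₃ω₃e^{iθ₃}=r₄ω₄e^{iθ₄}.
Eliminating the other unknown: ω₃ = r₂ω₂ sin(θ₄−θ₂) / [r₃ sin(θ₃−θ₄)].
Numerator sine = +0.53288; denominator sine = -0.92849.
Result = 0.0201·8.378·(+0.53288) / (0.0332·(-0.92849)) = -2.9109 rad/s; magnitude 2.9109 rad/s.

2.91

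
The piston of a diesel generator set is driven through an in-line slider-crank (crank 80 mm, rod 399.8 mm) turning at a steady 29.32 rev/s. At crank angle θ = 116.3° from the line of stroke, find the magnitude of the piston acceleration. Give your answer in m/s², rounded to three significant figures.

ω = 2π·29.3 = 184.2 rad/s
x(θ) = r cosθ + √(L² − r² sin²θ); with ω constant, a = ω²·d²x/dθ².
d²x/dθ² = −r cosθ − r²(cos2θ)/√u − r⁴ sin²2θ/(4u^{3/2}),  u = L² − r² sin²θ = 0.154696 m².
Substituting r = 0.08 m, L = 0.3998 m, θ = 116.3°: d²x/dθ² = +0.045223 m.
a = ω²·d²x/dθ² = (184.2)²·(+0.045223) = +1534.8 m/s²;  |a| = 1534.8 m/s².

1530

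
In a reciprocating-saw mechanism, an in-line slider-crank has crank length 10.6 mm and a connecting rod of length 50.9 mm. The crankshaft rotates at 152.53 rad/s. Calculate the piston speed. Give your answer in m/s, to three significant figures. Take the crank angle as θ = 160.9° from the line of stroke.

ω = 152.5 rad/s
For an in-line slider-crank, x = r cosθ + √(L² − r² sin²θ), so v = −rω sinθ·[1 + r cosθ/√(L² − r² sin²θ)].
With r = 0.0106 m, L = 0.0509 m, θ = 160.9°: √(L² − r² sin²θ) = 0.050782 m.
v = −0.0106·152.5·0.32722·[1 + 0.0106·-0.94495/0.050782] = -0.4247 m/s.
|v| = 0.4247 m/s.

0.425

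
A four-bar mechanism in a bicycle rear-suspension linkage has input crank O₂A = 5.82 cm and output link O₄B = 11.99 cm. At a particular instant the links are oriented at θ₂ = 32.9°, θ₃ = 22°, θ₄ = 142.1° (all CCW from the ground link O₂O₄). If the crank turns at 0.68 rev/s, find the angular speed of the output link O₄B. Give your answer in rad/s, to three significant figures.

0.453

ω₂ = 4.273 rad/s (from 0.68 rev/s).
Differentiating the loop-closure r₂e^{iθ₂}+r₃e^{iθ₃}=r₁+r₄e^{iθ₄} gives r₂ω₂e^{iθ₂}+r₃ω₃e^{iθ₃}=r₄ω₄e^{iθ₄}.
Eliminating the other unknown: ω₄ = r₂ω₂ sin(θ₂−θ₃) / [r₄ sin(θ₄−θ₃)].
Numerator sine = +0.18910; denominator sine = +0.86515.
Result = 0.0582·4.273·(+0.18910) / (0.1199·(+0.86515)) = +0.4533 rad/s; magnitude 0.4533 rad/s.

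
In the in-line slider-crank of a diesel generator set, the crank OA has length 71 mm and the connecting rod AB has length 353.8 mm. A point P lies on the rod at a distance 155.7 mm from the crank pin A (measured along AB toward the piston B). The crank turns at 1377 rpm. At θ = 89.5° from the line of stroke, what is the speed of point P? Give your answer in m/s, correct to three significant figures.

10.2

ω = 144.2 rad/s.  Crank-pin speed |V_A| = rω = 10.238 m/s, perpendicular to OA.
Rod angle: sinφ = −(r/L) sinθ ⇒ φ = -11.576°; ω_rod = −rω cosθ/√(L²−r²sin²θ) = -0.25777 rad/s.
V_P = V_A + ω_rod × AP, with AP = 0.1557 m along the rod.
Components: V_Px = −rω sinθ − a·ω_rod·sinφ = -10.246 m/s;  V_Py = rω cosθ + a·ω_rod·cosφ = +0.050025 m/s.
|V_P| = √(V_Px² + V_Py²) = 10.246 m/s.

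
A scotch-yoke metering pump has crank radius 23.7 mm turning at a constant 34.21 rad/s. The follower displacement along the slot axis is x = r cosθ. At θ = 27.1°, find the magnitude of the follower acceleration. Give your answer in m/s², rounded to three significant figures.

24.7

ω = 34.21 rad/s
x = r cosθ ⇒ ẍ = −rω² cosθ (ω constant).
|a| = rω²|cosθ| = 0.0237·(34.21)²·|cos 27.1°| = 24.692 m/s².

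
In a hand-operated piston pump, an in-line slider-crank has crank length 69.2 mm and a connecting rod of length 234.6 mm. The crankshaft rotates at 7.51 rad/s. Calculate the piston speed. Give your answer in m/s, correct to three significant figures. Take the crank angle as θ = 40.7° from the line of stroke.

ω = 7.51 rad/s
For an in-line slider-crank, x = r cosθ + √(L² − r² sin²θ), so v = −rω sinθ·[1 + r cosθ/√(L² − r² sin²θ)].
With r = 0.0692 m, L = 0.2346 m, θ = 40.7°: √(L² − r² sin²θ) = 0.23022 m.
v = −0.0692·7.51·0.65210·[1 + 0.0692·0.75813/0.23022] = -0.41612 m/s.
|v| = 0.41612 m/s.

0.416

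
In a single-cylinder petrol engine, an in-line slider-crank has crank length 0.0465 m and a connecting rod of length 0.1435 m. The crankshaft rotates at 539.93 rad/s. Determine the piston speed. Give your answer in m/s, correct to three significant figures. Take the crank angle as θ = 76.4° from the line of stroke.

ω = 539.9 rad/s
For an in-line slider-crank, x = r cosθ + √(L² − r² sin²θ), so v = −rω sinθ·[1 + r cosθ/√(L² − r² sin²θ)].
With r = 0.0465 m, L = 0.1435 m, θ = 76.4°: √(L² − r² sin²θ) = 0.1362 m.
v = −0.0465·539.9·0.97196·[1 + 0.0465·0.23514/0.1362] = -26.362 m/s.
|v| = 26.362 m/s.

26.4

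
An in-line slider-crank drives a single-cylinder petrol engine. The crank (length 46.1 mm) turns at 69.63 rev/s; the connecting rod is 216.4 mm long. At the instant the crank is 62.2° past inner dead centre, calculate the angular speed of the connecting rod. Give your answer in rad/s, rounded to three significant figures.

44.3

ω = 437.5 rad/s (converted from 69.63 rev/s).
The rod makes angle φ with the slider axis where L sinφ = r sinθ; differentiating, L cosφ·φ̇ = r ω cosθ.
L cosφ = √(L² − r² sin²θ) = 0.21252 m.
|ω_rod| = r ω |cosθ| / √(L² − r² sin²θ) = 0.0461·437.5·0.46639/0.21252 = 44.261 rad/s.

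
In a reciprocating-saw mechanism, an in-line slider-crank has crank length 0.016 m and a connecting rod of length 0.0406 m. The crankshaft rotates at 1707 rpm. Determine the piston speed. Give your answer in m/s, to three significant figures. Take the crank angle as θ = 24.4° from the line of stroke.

1.61

ω = 2π·1707/60 = 178.8 rad/s
For an in-line slider-crank, x = r cosθ + √(L² − r² sin²θ), so v = −rω sinθ·[1 + r cosθ/√(L² − r² sin²θ)].
With r = 0.016 m, L = 0.0406 m, θ = 24.4°: √(L² − r² sin²θ) = 0.040058 m.
v = −0.016·178.8·0.41310·[1 + 0.016·0.91068/0.040058] = -1.6113 m/s.
|v| = 1.6113 m/s.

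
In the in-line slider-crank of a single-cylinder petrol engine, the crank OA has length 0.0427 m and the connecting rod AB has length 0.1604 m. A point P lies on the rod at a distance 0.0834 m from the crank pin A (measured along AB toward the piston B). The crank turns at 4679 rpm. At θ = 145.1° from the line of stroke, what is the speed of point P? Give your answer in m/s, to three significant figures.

13.4

ω = 490 rad/s.  Crank-pin speed |V_A| = rω = 20.922 m/s, perpendicular to OA.
Rod angle: sinφ = −(r/L) sinθ ⇒ φ = -8.761°; ω_rod = −rω cosθ/√(L²−r²sin²θ) = +108.24 rad/s.
V_P = V_A + ω_rod × AP, with AP = 0.0834 m along the rod.
Components: V_Px = −rω sinθ − a·ω_rod·sinφ = -10.596 m/s;  V_Py = rω cosθ + a·ω_rod·cosφ = -8.2374 m/s.
|V_P| = √(V_Px² + V_Py²) = 13.421 m/s.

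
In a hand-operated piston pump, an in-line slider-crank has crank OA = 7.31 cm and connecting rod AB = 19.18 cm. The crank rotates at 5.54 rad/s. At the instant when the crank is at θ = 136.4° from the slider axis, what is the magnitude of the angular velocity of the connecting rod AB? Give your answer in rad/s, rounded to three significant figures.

ω = 5.54 rad/s
The rod makes angle φ with the slider axis where L sinφ = r sinθ; differentiating, L cosφ·φ̇ = r ω cosθ.
L cosφ = √(L² − r² sin²θ) = 0.18506 m.
|ω_rod| = r ω |cosθ| / √(L² − r² sin²θ) = 0.0731·5.54·0.72417/0.18506 = 1.5848 rad/s.

1.58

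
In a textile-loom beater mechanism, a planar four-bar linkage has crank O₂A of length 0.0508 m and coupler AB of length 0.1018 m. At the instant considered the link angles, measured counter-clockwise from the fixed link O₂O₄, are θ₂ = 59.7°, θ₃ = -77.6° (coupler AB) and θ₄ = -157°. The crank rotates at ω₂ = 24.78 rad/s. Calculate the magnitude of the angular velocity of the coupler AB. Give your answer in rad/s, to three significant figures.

7.52

ω₂ = 24.78 rad/s
Differentiating the loop-closure r₂e^{iθ₂}+r₃e^{iθ₃}=r₁+r₄e^{iθ₄} gives r₂ω₂e^{iθ₂}+r₃ω₃e^{iθ₃}=r₄ω₄e^{iθ₄}.
Eliminating the other unknown: ω₃ = r₂ω₂ sin(θ₄−θ₂) / [r₃ sin(θ₃−θ₄)].
Numerator sine = +0.59763; denominator sine = +0.98294.
Result = 0.0508·24.78·(+0.59763) / (0.1018·(+0.98294)) = +7.5183 rad/s; magnitude 7.5183 rad/s.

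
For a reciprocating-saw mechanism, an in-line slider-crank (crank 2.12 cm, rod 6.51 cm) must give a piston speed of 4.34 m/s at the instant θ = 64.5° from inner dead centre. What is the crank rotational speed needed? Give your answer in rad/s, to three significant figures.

198

For an in-line slider-crank, |v_piston| = rω|sinθ|·[1 + r cosθ/√(L² − r² sin²θ)].
With r = 0.0212 m, L = 0.0651 m, θ = 64.5°: the bracketed kinematic factor |dx/dθ| = 0.021941 m.
ω = v/|dx/dθ| = 4.34/0.021941 = 197.8 rad/s.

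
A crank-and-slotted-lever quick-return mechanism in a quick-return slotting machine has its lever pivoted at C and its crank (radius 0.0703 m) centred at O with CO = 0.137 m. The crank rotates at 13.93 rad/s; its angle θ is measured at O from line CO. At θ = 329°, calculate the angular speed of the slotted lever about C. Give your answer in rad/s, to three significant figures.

ω = 13.93 rad/s
Crank pin A relative to C: A = (d + r cosθ, r sinθ); lever angle φ = atan2(r sinθ, d + r cosθ).
Differentiating tanφ: φ̇ = rω(d cosθ + r)/(d² + r² + 2dr cosθ).
d² + r² + 2dr cosθ = |CA|² = 0.040222 m²;  d cosθ + r = +0.18773 m.
|ω_lever| = |0.0703·13.93·+0.18773| / 0.040222 = 4.5707 rad/s.

4.57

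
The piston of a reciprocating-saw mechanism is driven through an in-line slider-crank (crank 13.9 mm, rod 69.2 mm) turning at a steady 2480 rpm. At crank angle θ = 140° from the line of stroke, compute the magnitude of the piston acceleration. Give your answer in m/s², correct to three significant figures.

ω = 2π·2480/60 = 259.7 rad/s
x(θ) = r cosθ + √(L² − r² sin²θ); with ω constant, a = ω²·d²x/dθ².
d²x/dθ² = −r cosθ − r²(cos2θ)/√u − r⁴ sin²2θ/(4u^{3/2}),  u = L² − r² sin²θ = 0.00470881 m².
Substituting r = 0.0139 m, L = 0.0692 m, θ = 140°: d²x/dθ² = +0.010131 m.
a = ω²·d²x/dθ² = (259.7)²·(+0.010131) = +683.31 m/s²;  |a| = 683.31 m/s².

683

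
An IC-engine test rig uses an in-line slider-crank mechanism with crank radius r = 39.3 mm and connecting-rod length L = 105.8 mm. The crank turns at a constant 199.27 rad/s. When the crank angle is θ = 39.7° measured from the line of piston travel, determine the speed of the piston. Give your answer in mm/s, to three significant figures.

6470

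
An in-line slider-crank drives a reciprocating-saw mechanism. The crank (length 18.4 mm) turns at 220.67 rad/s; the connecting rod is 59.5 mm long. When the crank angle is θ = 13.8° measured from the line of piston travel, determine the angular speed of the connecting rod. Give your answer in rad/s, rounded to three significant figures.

66.5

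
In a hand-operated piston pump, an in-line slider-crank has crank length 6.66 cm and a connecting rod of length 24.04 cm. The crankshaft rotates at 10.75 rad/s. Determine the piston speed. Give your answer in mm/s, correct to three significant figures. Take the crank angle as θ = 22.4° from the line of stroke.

343

ω = 10.75 rad/s
For an in-line slider-crank, x = r cosθ + √(L² − r² sin²θ), so v = −rω sinθ·[1 + r cosθ/√(L² − r² sin²θ)].
With r = 0.0666 m, L = 0.2404 m, θ = 22.4°: √(L² − r² sin²θ) = 0.23906 m.
v = −0.0666·10.75·0.38107·[1 + 0.0666·0.92455/0.23906] = -0.3431 m/s.
|v| = 0.3431 m/s = 343.1 mm/s.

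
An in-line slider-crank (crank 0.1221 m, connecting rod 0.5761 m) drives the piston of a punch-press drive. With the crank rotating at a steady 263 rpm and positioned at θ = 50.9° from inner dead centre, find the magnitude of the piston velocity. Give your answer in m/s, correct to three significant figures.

2.96

ω = 2π·263/60 = 27.54 rad/s
For an in-line slider-crank, x = r cosθ + √(L² − r² sin²θ), so v = −rω sinθ·[1 + r cosθ/√(L² − r² sin²θ)].
With r = 0.1221 m, L = 0.5761 m, θ = 50.9°: √(L² − r² sin²θ) = 0.56825 m.
v = −0.1221·27.54·0.77605·[1 + 0.1221·0.63068/0.56825] = -2.9633 m/s.
|v| = 2.9633 m/s.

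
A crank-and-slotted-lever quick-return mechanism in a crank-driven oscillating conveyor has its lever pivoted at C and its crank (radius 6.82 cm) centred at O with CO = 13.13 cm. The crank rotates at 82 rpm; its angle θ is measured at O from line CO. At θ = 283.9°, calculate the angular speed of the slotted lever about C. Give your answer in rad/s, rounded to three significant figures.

2.23

ω = 8.587 rad/s (from 82 rpm).
Crank pin A relative to C: A = (d + r cosθ, r sinθ); lever angle φ = atan2(r sinθ, d + r cosθ).
Differentiating tanφ: φ̇ = rω(d cosθ + r)/(d² + r² + 2dr cosθ).
d² + r² + 2dr cosθ = |CA|² = 0.0261933 m²;  d cosθ + r = +0.099742 m.
|ω_lever| = |0.0682·8.587·+0.099742| / 0.0261933 = 2.2301 rad/s.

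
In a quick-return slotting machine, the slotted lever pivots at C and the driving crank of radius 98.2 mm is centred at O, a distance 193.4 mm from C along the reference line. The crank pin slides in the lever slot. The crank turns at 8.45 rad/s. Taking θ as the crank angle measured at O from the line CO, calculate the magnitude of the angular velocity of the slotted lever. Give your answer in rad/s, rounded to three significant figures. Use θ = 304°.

2.51

ω = 8.45 rad/s
Crank pin A relative to C: A = (d + r cosθ, r sinθ); lever angle φ = atan2(r sinθ, d + r cosθ).
Differentiating tanφ: φ̇ = rω(d cosθ + r)/(d² + r² + 2dr cosθ).
d² + r² + 2dr cosθ = |CA|² = 0.068287 m²;  d cosθ + r = +0.20635 m.
|ω_lever| = |0.0982·8.45·+0.20635| / 0.068287 = 2.5074 rad/s.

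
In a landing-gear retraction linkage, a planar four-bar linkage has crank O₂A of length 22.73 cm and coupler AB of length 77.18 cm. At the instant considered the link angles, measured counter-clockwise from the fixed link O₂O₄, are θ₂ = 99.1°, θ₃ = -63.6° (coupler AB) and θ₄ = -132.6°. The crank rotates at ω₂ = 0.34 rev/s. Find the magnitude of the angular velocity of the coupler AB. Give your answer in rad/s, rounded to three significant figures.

0.529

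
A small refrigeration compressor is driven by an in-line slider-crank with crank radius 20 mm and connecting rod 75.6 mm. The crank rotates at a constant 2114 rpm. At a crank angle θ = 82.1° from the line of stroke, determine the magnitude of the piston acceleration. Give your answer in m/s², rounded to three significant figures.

ω = 2π·2114/60 = 221.4 rad/s
x(θ) = r cosθ + √(L² − r² sin²θ); with ω constant, a = ω²·d²x/dθ².
d²x/dθ² = −r cosθ − r²(cos2θ)/√u − r⁴ sin²2θ/(4u^{3/2}),  u = L² − r² sin²θ = 0.00532292 m².
Substituting r = 0.02 m, L = 0.0756 m, θ = 82.1°: d²x/dθ² = +0.0025189 m.
a = ω²·d²x/dθ² = (221.4)²·(+0.0025189) = +123.45 m/s²;  |a| = 123.45 m/s².

123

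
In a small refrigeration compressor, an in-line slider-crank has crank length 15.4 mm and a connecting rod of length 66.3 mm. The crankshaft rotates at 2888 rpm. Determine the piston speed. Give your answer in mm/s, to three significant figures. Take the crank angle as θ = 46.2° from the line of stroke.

3910

ω = 2π·2888/60 = 302.4 rad/s
For an in-line slider-crank, x = r cosθ + √(L² − r² sin²θ), so v = −rω sinθ·[1 + r cosθ/√(L² − r² sin²θ)].
With r = 0.0154 m, L = 0.0663 m, θ = 46.2°: √(L² − r² sin²θ) = 0.065362 m.
v = −0.0154·302.4·0.72176·[1 + 0.0154·0.69214/0.065362] = -3.9097 m/s.
|v| = 3.9097 m/s = 3909.7 mm/s.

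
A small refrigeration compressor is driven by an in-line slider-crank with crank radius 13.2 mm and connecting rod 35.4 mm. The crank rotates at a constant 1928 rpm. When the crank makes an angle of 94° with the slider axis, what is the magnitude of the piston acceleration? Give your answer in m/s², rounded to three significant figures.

ω = 2π·1928/60 = 201.9 rad/s
x(θ) = r cosθ + √(L² − r² sin²θ); with ω constant, a = ω²·d²x/dθ².
d²x/dθ² = −r cosθ − r²(cos2θ)/√u − r⁴ sin²2θ/(4u^{3/2}),  u = L² − r² sin²θ = 0.00107977 m².
Substituting r = 0.0132 m, L = 0.0354 m, θ = 94°: d²x/dθ² = +0.0061676 m.
a = ω²·d²x/dθ² = (201.9)²·(+0.0061676) = +251.41 m/s²;  |a| = 251.41 m/s².

251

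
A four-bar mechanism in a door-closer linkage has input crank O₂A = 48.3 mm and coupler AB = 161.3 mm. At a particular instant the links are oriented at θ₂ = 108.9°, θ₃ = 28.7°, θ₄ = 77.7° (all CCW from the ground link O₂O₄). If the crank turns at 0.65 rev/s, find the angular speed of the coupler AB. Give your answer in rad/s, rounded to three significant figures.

ω₂ = 4.084 rad/s (from 0.65 rev/s).
Differentiating the loop-closure r₂e^{iθ₂}+r₃e^{iθ₃}=r₁+r₄e^{iθ₄} gives r₂ω₂e^{iθ₂}+r₃ω₃e^{iθ₃}=r₄ω₄e^{iθ₄}.
Eliminating the other unknown: ω₃ = r₂ω₂ sin(θ₄−θ₂) / [r₃ sin(θ₃−θ₄)].
Numerator sine = -0.51803; denominator sine = -0.75471.
Result = 0.0483·4.084·(-0.51803) / (0.1613·(-0.75471)) = +0.83942 rad/s; magnitude 0.83942 rad/s.

0.839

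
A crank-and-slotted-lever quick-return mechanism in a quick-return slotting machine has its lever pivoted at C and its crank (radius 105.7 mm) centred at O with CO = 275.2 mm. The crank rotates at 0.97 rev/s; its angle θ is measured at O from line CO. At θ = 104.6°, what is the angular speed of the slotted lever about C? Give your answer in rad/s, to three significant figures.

ω = 6.095 rad/s (from 0.97 rev/s).
Crank pin A relative to C: A = (d + r cosθ, r sinθ); lever angle φ = atan2(r sinθ, d + r cosθ).
Differentiating tanφ: φ̇ = rω(d cosθ + r)/(d² + r² + 2dr cosθ).
d² + r² + 2dr cosθ = |CA|² = 0.0722428 m²;  d cosθ + r = +0.036331 m.
|ω_lever| = |0.1057·6.095·+0.036331| / 0.0722428 = 0.32397 rad/s.

0.324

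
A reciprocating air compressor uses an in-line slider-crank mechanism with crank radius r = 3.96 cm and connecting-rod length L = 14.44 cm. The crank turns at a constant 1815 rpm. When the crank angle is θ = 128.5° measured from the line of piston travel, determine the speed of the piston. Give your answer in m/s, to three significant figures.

ω = 2π·1815/60 = 190.1 rad/s
For an in-line slider-crank, x = r cosθ + √(L² − r² sin²θ), so v = −rω sinθ·[1 + r cosθ/√(L² − r² sin²θ)].
With r = 0.0396 m, L = 0.1444 m, θ = 128.5°: √(L² − r² sin²θ) = 0.14104 m.
v = −0.0396·190.1·0.78261·[1 + 0.0396·-0.62251/0.14104] = -4.8608 m/s.
|v| = 4.8608 m/s.

4.86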